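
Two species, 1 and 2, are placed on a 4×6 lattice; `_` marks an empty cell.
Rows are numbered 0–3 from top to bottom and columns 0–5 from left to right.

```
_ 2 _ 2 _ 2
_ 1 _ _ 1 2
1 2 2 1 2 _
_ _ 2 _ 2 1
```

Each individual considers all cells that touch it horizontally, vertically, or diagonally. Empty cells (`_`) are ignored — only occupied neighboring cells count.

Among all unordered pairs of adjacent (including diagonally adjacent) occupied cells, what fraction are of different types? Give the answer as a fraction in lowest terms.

7/11

Scan each occupied cell's neighbors to the right and below (and the two forward diagonals) so each pair is counted once.
From row 0: 3 unlike of 4 pairs (running 3/4).
From row 1: 4 unlike of 7 pairs (running 7/11).
From row 2: 6 unlike of 10 pairs (running 13/21).
From row 3: 1 unlike of 1 pairs (running 14/22).
Total adjacent occupied pairs: 22; unlike-type pairs: 14.
14/22 reduces to 7/11.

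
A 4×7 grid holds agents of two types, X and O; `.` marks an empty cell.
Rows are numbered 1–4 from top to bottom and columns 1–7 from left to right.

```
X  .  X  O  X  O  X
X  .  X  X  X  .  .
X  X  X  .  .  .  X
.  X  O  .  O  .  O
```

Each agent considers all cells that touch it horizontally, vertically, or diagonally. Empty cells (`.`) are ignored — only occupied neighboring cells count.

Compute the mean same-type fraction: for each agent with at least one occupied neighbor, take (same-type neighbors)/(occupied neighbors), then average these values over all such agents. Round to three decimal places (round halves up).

(1,1)X 1/1
(1,3)X 2/3
(1,4)O 0/5
(1,5)X 2/4
(1,6)O 0/3
(1,7)X 0/1
(2,1)X 3/3
(2,3)X 4/5
(2,4)X 5/6
(2,5)X 2/4
(3,1)X 3/3
(3,2)X 5/6
(3,3)X 4/5
(3,7)X 0/1
(4,2)X 3/4
(4,3)O 0/3
(4,5)O — no occupied neighbors
(4,7)O 0/1
Sum over 17 agents: 1/1 + 2/3 + 0/5 + 2/4 + 0/3 + 0/1 + 3/3 + 4/5 + 5/6 + 2/4 + 3/3 + 5/6 + 4/5 + 0/1 + 3/4 + 0/3 + 0/1 = 521/60; mean = 521/60 ÷ 17 = 521/1020 = 0.510784… → 0.511.

0.511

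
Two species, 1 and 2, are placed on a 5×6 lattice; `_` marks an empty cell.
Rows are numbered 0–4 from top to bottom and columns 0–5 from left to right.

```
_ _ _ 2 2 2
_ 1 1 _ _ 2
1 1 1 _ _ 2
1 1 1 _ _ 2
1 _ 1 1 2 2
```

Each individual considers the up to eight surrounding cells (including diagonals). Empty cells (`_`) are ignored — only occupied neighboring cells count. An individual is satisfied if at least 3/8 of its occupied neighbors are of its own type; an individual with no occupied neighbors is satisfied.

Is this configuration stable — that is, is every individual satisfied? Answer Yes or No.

Yes

Row 0: (0,3)2 1/2 ✓ · (0,4)2 3/3 ✓ · (0,5)2 2/2 ✓
Row 1: (1,1)1 4/4 ✓ · (1,2)1 3/4 ✓ · (1,5)2 3/3 ✓
Row 2: (2,0)1 4/4 ✓ · (2,1)1 7/7 ✓ · (2,2)1 5/5 ✓ · (2,5)2 2/2 ✓
Row 3: (3,0)1 4/4 ✓ · (3,1)1 7/7 ✓ · (3,2)1 5/5 ✓ · (3,5)2 3/3 ✓
Row 4: (4,0)1 2/2 ✓ · (4,2)1 3/3 ✓ · (4,3)1 2/3 ✓ · (4,4)2 2/3 ✓ · (4,5)2 2/2 ✓
All meet the threshold, so the configuration is stable.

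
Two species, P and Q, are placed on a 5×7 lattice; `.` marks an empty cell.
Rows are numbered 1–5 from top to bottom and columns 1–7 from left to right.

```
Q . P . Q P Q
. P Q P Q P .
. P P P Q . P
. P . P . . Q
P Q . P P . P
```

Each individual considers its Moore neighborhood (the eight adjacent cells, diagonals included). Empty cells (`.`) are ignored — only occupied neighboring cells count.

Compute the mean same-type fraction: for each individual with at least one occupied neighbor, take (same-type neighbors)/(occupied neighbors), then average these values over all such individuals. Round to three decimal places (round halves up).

0.423

Row 1: (1,1)Q 0/1 · (1,3)P 2/3 · (1,5)Q 1/4 · (1,6)P 1/4 · (1,7)Q 0/2
Row 2: (2,2)P 3/5 · (2,3)Q 0/6 · (2,4)P 3/7 · (2,5)Q 2/6 · (2,6)P 2/6
Row 3: (3,2)P 3/4 · (3,3)P 6/7 · (3,4)P 3/6 · (3,5)Q 1/5 · (3,7)P 1/2
Row 4: (4,2)P 3/4 · (4,4)P 4/5 · (4,7)Q 0/2
Row 5: (5,1)P 1/2 · (5,2)Q 0/2 · (5,4)P 2/2 · (5,5)P 2/2 · (5,7)P 0/1
Sum over 23 individuals: 0/1 + 2/3 + 1/4 + 1/4 + 0/2 + 3/5 + 0/6 + 3/7 + 2/6 + 2/6 + 3/4 + 6/7 + 3/6 + 1/5 + 1/2 + 3/4 + 4/5 + 0/2 + 1/2 + 0/2 + 2/2 + 2/2 + 0/1 = 2041/210; mean = 2041/210 ÷ 23 = 2041/4830 = 0.422567… → 0.423.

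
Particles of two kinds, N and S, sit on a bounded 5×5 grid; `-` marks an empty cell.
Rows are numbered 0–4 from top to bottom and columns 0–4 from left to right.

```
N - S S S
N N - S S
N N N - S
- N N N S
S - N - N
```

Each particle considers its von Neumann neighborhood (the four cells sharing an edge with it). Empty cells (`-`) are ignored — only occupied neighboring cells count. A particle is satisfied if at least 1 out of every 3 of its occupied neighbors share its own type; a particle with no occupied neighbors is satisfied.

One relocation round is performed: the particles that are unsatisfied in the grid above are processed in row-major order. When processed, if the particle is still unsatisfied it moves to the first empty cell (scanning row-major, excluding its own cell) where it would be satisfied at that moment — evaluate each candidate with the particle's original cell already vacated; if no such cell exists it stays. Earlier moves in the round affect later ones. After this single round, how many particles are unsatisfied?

Initially unsatisfied (in order): (4,4).
  (4,4) → (0,1).
Resulting grid:
N N S S S
N N - S S
N N N - S
- N N N S
S - N - -
All satisfied now.

0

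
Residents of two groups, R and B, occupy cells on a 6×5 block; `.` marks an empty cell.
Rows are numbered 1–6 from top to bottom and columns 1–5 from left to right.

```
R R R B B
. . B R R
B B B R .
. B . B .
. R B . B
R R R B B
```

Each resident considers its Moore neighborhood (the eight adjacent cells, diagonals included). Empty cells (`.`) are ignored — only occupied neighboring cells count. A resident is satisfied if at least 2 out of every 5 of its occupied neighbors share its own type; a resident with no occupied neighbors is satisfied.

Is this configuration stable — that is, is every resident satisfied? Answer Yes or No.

(1,1)R 1/1 ✓
(1,2)R 2/3 ✓
(1,3)R 2/4 ✓
(1,4)B 2/5 ✓
(1,5)B 1/3 ✗
(2,3)B 3/7 ✓
(2,4)R 3/7 ✓
(2,5)R 2/4 ✓
(3,1)B 2/2 ✓
(3,2)B 4/4 ✓
(3,3)B 4/6 ✓
(3,4)R 2/5 ✓
(4,2)B 4/5 ✓
(4,4)B 3/4 ✓
(5,2)R 3/5 ✓
(5,3)B 3/6 ✓
(5,5)B 3/3 ✓
(6,1)R 2/2 ✓
(6,2)R 3/4 ✓
(6,3)R 2/4 ✓
(6,4)B 3/4 ✓
(6,5)B 2/2 ✓
For instance (1,5) has only 1/3 same-type neighbors, below 2/5.

No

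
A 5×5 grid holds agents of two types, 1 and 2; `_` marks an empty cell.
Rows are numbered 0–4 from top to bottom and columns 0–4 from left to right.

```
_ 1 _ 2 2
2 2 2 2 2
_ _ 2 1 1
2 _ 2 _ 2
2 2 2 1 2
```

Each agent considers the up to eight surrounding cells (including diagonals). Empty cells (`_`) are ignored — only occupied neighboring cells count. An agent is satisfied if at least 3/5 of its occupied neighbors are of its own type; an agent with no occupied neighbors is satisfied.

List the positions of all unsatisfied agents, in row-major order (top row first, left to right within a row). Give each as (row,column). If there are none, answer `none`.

(0,1)1 0/3 unhappy
(0,3)2 4/4 ok
(0,4)2 3/3 ok
(1,0)2 1/2 unhappy
(1,1)2 3/4 ok
(1,2)2 4/6 ok
(1,3)2 5/7 ok
(1,4)2 3/5 ok
(2,2)2 4/5 ok
(2,3)1 1/7 unhappy
(2,4)1 1/4 unhappy
(3,0)2 2/2 ok
(3,2)2 3/5 ok
(3,4)2 1/4 unhappy
(4,0)2 2/2 ok
(4,1)2 4/4 ok
(4,2)2 2/3 ok
(4,3)1 0/4 unhappy
(4,4)2 1/2 unhappy

(0,1), (1,0), (2,3), (2,4), (3,4), (4,3), (4,4)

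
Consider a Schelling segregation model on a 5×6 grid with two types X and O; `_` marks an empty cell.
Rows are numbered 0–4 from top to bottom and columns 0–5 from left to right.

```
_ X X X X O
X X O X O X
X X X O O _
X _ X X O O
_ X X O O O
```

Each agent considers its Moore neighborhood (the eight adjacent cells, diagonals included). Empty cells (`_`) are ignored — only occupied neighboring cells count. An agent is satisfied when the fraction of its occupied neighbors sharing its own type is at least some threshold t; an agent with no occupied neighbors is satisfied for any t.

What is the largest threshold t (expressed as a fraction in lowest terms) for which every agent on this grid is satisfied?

1/8

(0,1)X 3/4
(0,2)X 4/5
(0,3)X 3/5
(0,4)X 3/5
(0,5)O 1/3
(1,0)X 4/4
(1,1)X 6/7
(1,2)O 1/8
(1,3)X 4/8
(1,4)O 3/7
(1,5)X 1/4
(2,0)X 4/4
(2,1)X 6/7
(2,2)X 5/7
(2,3)O 4/8
(2,4)O 4/7
(3,0)X 3/3
(3,2)X 5/7
(3,3)X 3/8
(3,4)O 6/7
(3,5)O 4/4
(4,1)X 3/3
(4,2)X 3/4
(4,3)O 2/5
(4,4)O 4/5
(4,5)O 3/3
The smallest same-type fraction is 1/8 at (1,2), which reduces to 1/8. Any threshold above that leaves this agent unsatisfied.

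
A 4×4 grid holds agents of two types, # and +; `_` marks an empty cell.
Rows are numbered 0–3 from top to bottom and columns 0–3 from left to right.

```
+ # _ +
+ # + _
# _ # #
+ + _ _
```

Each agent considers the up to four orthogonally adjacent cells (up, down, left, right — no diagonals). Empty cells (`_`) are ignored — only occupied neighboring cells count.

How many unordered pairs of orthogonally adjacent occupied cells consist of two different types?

Scan each occupied cell's neighbors to the right and below so each pair is counted once.
From row 0: 1 unlike of 3 pairs (running 1/3).
From row 1: 4 unlike of 4 pairs (running 5/7).
From row 2: 1 unlike of 2 pairs (running 6/9).
From row 3: 0 unlike of 1 pairs (running 6/10).
Total adjacent occupied pairs: 10; unlike-type pairs: 6.

6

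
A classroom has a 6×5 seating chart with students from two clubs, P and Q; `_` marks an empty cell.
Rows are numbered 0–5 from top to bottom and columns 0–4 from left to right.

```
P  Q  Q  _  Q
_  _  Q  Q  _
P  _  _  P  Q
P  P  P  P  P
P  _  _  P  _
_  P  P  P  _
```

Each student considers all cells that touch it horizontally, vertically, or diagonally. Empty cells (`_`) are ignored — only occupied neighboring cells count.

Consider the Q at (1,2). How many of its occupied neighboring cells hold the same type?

3

Occupied neighbors of (1,2): (0,1)=Q, (0,2)=Q, (1,3)=Q, (2,3)=P.
Same type (Q): 3 of 4.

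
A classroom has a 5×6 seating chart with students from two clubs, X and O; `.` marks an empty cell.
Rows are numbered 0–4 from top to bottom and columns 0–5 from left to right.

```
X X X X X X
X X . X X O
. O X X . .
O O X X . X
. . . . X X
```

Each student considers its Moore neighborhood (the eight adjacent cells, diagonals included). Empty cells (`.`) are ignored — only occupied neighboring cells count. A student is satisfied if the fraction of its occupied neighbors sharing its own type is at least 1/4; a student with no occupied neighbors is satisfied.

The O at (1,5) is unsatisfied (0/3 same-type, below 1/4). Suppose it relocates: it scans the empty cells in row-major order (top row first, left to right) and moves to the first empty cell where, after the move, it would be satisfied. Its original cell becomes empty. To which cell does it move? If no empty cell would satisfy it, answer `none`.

Vacating (1,5). Empty cells in order:
  (1,2): 1/8 same-type → still unsatisfied.
  (2,0): 3/5 same-type → satisfied — stop here.

(2,0)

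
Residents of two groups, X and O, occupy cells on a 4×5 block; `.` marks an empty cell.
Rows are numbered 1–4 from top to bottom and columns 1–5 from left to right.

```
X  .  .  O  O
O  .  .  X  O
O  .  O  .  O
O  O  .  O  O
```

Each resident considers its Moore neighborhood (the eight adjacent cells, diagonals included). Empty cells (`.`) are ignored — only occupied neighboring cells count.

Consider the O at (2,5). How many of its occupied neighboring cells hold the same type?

3

Occupied neighbors of (2,5): (1,4)=O, (1,5)=O, (2,4)=X, (3,5)=O.
Same type (O): 3 of 4.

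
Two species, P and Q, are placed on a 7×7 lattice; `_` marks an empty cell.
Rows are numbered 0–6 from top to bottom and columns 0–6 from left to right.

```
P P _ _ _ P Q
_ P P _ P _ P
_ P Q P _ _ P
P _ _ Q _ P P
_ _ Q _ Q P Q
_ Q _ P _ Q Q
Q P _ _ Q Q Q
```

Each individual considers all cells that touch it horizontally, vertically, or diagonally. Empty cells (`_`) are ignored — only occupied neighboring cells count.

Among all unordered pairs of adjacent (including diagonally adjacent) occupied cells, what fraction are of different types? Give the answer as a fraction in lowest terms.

Scan each occupied cell's neighbors to the right and below (and the two forward diagonals) so each pair is counted once.
From row 0: 2 unlike of 8 pairs (running 2/8).
From row 1: 2 unlike of 8 pairs (running 4/16).
From row 2: 3 unlike of 7 pairs (running 7/23).
From row 3: 3 unlike of 8 pairs (running 10/31).
From row 4: 6 unlike of 10 pairs (running 16/41).
From row 5: 2 unlike of 9 pairs (running 18/50).
From row 6: 1 unlike of 3 pairs (running 19/53).
Total adjacent occupied pairs: 53; unlike-type pairs: 19.
19/53 is already in lowest terms.

19/53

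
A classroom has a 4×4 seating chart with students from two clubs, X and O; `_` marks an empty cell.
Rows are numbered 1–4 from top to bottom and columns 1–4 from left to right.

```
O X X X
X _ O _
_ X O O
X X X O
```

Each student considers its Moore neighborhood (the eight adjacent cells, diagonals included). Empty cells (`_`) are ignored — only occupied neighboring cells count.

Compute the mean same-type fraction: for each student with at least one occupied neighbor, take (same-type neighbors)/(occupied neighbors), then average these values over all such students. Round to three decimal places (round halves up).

(1,1)O 0/2
(1,2)X 2/4
(1,3)X 2/3
(1,4)X 1/2
(2,1)X 2/3
(2,3)O 2/6
(3,2)X 4/6
(3,3)O 3/6
(3,4)O 3/4
(4,1)X 2/2
(4,2)X 3/4
(4,3)X 2/5
(4,4)O 2/3
Sum over 13 students: 0/2 + 2/4 + 2/3 + 1/2 + 2/3 + 2/6 + 4/6 + 3/6 + 3/4 + 2/2 + 3/4 + 2/5 + 2/3 = 37/5; mean = 37/5 ÷ 13 = 37/65 = 0.569230… → 0.569.

0.569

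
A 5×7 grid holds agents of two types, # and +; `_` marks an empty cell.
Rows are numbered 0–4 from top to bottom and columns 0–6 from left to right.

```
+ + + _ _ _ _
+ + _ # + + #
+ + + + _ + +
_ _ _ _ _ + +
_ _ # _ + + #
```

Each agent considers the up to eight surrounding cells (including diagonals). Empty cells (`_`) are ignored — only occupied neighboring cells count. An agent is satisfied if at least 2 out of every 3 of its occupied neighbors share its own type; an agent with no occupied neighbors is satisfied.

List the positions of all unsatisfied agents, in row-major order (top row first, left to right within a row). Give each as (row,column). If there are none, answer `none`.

(1,3), (1,6), (4,6)

(0,0)+ 3/3 ✓
(0,1)+ 4/4 ✓
(0,2)+ 2/3 ✓
(1,0)+ 5/5 ✓
(1,1)+ 7/7 ✓
(1,3)# 0/4 ✗
(1,4)+ 3/4 ✓
(1,5)+ 3/4 ✓
(1,6)# 0/3 ✗
(2,0)+ 3/3 ✓
(2,1)+ 4/4 ✓
(2,2)+ 3/4 ✓
(2,3)+ 2/3 ✓
(2,5)+ 5/6 ✓
(2,6)+ 4/5 ✓
(3,5)+ 5/6 ✓
(3,6)+ 4/5 ✓
(4,2)# 0/0 ✓
(4,4)+ 2/2 ✓
(4,5)+ 3/4 ✓
(4,6)# 0/3 ✗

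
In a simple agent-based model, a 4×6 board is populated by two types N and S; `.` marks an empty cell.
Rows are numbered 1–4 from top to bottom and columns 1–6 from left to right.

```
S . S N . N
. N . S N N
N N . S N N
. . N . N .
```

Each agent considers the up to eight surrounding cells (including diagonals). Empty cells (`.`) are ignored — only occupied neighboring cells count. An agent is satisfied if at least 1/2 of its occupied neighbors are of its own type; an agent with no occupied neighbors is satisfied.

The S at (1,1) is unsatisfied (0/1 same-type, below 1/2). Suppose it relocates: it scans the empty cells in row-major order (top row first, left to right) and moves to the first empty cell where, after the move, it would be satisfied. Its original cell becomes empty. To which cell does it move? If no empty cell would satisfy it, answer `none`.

(1,2)

Vacating (1,1). Empty cells in order:
  (1,2): 1/2 same-type → satisfied — stop here.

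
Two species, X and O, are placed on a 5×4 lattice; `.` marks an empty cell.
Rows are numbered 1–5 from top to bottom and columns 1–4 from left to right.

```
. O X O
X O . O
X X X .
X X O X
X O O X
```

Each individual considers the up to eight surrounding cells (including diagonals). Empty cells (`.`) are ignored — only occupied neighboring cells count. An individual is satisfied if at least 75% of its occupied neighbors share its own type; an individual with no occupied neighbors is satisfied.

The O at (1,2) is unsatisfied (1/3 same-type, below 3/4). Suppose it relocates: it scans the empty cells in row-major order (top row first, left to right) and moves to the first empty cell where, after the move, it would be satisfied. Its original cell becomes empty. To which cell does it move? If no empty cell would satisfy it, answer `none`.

Vacating (1,2). Empty cells in order:
  (1,1): 1/2 same-type → still unsatisfied.
  (2,3): 3/6 same-type → still unsatisfied.
  (3,4): 2/4 same-type → still unsatisfied.

none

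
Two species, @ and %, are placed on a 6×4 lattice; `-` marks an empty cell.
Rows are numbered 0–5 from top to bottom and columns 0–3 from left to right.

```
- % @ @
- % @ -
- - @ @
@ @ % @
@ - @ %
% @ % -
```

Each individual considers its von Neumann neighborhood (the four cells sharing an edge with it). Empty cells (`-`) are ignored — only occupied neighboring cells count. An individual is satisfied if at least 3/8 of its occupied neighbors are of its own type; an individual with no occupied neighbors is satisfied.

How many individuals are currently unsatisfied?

Row 0: (0,1)% 1/2 ✓ · (0,2)@ 2/3 ✓ · (0,3)@ 1/1 ✓
Row 1: (1,1)% 1/2 ✓ · (1,2)@ 2/3 ✓
Row 2: (2,2)@ 2/3 ✓ · (2,3)@ 2/2 ✓
Row 3: (3,0)@ 2/2 ✓ · (3,1)@ 1/2 ✓ · (3,2)% 0/4 ✗ · (3,3)@ 1/3 ✗
Row 4: (4,0)@ 1/2 ✓ · (4,2)@ 0/3 ✗ · (4,3)% 0/2 ✗
Row 5: (5,0)% 0/2 ✗ · (5,1)@ 0/2 ✗ · (5,2)% 0/2 ✗
Unsatisfied: (3,2), (3,3), (4,2), (4,3), (5,0), (5,1), (5,2) — 7 in total.

7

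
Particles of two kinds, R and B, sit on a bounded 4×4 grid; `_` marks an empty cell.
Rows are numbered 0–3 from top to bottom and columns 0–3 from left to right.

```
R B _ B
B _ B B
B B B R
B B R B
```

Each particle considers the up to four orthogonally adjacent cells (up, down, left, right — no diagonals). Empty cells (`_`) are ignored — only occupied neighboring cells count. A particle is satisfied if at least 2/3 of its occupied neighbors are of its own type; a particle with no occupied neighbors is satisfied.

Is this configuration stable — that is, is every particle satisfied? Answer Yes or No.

(0,0)R 0/2 not
(0,1)B 0/1 not
(0,3)B 1/1 satisfied
(1,0)B 1/2 not
(1,2)B 2/2 satisfied
(1,3)B 2/3 satisfied
(2,0)B 3/3 satisfied
(2,1)B 3/3 satisfied
(2,2)B 2/4 not
(2,3)R 0/3 not
(3,0)B 2/2 satisfied
(3,1)B 2/3 satisfied
(3,2)R 0/3 not
(3,3)B 0/2 not
For instance (0,0) has only 0/2 same-type neighbors, below 2/3.

No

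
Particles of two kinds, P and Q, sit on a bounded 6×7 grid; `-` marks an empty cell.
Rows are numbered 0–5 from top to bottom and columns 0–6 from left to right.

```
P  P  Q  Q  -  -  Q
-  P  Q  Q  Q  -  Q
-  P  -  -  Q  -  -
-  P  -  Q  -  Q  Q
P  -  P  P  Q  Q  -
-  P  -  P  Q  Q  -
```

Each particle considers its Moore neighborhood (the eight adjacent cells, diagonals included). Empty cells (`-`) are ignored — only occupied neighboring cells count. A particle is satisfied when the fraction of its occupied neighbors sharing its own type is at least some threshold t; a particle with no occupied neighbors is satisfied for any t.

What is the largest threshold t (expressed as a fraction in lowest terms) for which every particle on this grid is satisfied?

2/5

(0,0)P 2/2
(0,1)P 2/4
(0,2)Q 3/5
(0,3)Q 4/4
(0,6)Q 1/1
(1,1)P 3/5
(1,2)Q 3/6
(1,3)Q 5/5
(1,4)Q 3/3
(1,6)Q 1/1
(2,1)P 2/3
(2,4)Q 4/4
(3,1)P 3/3
(3,3)Q 2/4
(3,5)Q 4/4
(3,6)Q 2/2
(4,0)P 2/2
(4,2)P 4/5
(4,3)P 2/5
(4,4)Q 5/7
(4,5)Q 5/5
(5,1)P 2/2
(5,3)P 2/4
(5,4)Q 3/5
(5,5)Q 3/3
The smallest same-type fraction is 2/5 at (4,3), which reduces to 2/5. Any threshold above that leaves this particle unsatisfied.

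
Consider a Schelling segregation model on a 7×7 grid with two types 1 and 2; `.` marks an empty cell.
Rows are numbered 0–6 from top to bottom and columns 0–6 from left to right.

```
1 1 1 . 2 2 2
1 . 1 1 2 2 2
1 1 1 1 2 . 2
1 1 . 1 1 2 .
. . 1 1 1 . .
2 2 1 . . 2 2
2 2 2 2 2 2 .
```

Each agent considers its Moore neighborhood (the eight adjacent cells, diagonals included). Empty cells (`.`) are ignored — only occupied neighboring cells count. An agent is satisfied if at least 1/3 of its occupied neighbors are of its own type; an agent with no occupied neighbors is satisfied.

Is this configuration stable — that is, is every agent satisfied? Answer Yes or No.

Row 0: (0,0)1 2/2 satisfied · (0,1)1 4/4 satisfied · (0,2)1 3/3 satisfied · (0,4)2 3/4 satisfied · (0,5)2 5/5 satisfied · (0,6)2 3/3 satisfied
Row 1: (1,0)1 4/4 satisfied · (1,2)1 6/6 satisfied · (1,3)1 4/7 satisfied · (1,4)2 4/6 satisfied · (1,5)2 7/7 satisfied · (1,6)2 4/4 satisfied
Row 2: (2,0)1 4/4 satisfied · (2,1)1 6/6 satisfied · (2,2)1 6/6 satisfied · (2,3)1 5/7 satisfied · (2,4)2 3/7 satisfied · (2,6)2 3/3 satisfied
Row 3: (3,0)1 3/3 satisfied · (3,1)1 5/5 satisfied · (3,3)1 6/7 satisfied · (3,4)1 4/6 satisfied · (3,5)2 2/4 satisfied
Row 4: (4,2)1 4/5 satisfied · (4,3)1 5/5 satisfied · (4,4)1 3/5 satisfied
Row 5: (5,0)2 3/3 satisfied · (5,1)2 4/6 satisfied · (5,2)1 2/6 satisfied · (5,5)2 3/4 satisfied · (5,6)2 2/2 satisfied
Row 6: (6,0)2 3/3 satisfied · (6,1)2 4/5 satisfied · (6,2)2 3/4 satisfied · (6,3)2 2/3 satisfied · (6,4)2 3/3 satisfied · (6,5)2 3/3 satisfied
All meet the threshold, so the configuration is stable.

Yes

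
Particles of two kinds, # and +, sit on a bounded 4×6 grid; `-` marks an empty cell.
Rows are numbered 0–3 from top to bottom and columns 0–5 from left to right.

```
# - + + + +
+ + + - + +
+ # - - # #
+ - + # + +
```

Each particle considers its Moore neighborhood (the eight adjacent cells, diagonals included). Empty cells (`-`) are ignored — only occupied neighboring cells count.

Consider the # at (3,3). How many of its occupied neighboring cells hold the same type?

Occupied neighbors of (3,3): (2,4)=#, (3,2)=+, (3,4)=+.
Same type (#): 1 of 3.

1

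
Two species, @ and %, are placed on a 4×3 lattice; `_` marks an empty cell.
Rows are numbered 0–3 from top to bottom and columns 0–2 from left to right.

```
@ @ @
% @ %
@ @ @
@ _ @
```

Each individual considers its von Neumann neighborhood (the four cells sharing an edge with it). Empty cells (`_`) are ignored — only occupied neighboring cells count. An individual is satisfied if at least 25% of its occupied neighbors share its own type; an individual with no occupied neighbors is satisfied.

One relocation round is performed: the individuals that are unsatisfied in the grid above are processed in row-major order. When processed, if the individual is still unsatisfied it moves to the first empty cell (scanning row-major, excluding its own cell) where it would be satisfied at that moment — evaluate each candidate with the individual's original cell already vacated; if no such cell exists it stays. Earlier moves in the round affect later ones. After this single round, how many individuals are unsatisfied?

2

Initially unsatisfied (in order): (1,0), (1,2).
  (1,0): no empty cell satisfies it; stays.
  (1,2): no empty cell satisfies it; stays.
Resulting grid:
@ @ @
% @ %
@ @ @
@ _ @
Unsatisfied now: (1,0), (1,2).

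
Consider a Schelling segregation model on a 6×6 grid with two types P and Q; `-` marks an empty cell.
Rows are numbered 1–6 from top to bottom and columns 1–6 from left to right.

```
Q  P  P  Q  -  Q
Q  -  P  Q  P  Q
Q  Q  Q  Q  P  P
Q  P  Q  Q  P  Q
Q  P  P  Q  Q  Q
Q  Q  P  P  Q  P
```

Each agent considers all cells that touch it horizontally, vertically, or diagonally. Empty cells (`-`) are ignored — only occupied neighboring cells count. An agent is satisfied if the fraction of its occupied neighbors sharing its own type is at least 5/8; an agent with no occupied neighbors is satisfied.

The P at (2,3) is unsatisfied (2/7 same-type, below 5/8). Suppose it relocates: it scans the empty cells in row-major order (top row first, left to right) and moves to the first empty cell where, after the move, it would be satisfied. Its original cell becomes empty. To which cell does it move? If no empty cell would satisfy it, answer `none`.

none

Vacating (2,3). Empty cells in order:
  (1,5): 1/5 same-type → still unsatisfied.
  (2,2): 2/7 same-type → still unsatisfied.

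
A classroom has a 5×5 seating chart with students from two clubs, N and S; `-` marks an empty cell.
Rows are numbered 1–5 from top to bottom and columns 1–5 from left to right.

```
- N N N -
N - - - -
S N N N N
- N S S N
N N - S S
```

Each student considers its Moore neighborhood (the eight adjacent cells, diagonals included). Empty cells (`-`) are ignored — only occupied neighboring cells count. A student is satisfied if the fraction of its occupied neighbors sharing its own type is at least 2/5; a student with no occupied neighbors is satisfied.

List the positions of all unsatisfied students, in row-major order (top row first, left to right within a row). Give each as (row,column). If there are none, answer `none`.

(1,2)N 2/2 ✓
(1,3)N 2/2 ✓
(1,4)N 1/1 ✓
(2,1)N 2/3 ✓
(3,1)S 0/3 ✗
(3,2)N 3/5 ✓
(3,3)N 3/5 ✓
(3,4)N 3/5 ✓
(3,5)N 2/3 ✓
(4,2)N 4/6 ✓
(4,3)S 2/7 ✗
(4,4)S 3/7 ✓
(4,5)N 2/5 ✓
(5,1)N 2/2 ✓
(5,2)N 2/3 ✓
(5,4)S 3/4 ✓
(5,5)S 2/3 ✓

(3,1), (4,3)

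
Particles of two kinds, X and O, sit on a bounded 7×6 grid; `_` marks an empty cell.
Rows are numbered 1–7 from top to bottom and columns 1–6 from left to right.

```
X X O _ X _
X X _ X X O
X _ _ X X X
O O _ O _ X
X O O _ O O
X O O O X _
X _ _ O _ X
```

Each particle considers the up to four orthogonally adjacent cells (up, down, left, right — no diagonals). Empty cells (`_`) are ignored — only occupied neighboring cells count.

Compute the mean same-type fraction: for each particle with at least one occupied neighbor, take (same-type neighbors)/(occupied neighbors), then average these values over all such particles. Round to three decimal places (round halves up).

(1,1)X 2/2
(1,2)X 2/3
(1,3)O 0/1
(1,5)X 1/1
(2,1)X 3/3
(2,2)X 2/2
(2,4)X 2/2
(2,5)X 3/4
(2,6)O 0/2
(3,1)X 1/2
(3,4)X 2/3
(3,5)X 3/3
(3,6)X 2/3
(4,1)O 1/3
(4,2)O 2/2
(4,4)O 0/1
(4,6)X 1/2
(5,1)X 1/3
(5,2)O 3/4
(5,3)O 2/2
(5,5)O 1/2
(5,6)O 1/2
(6,1)X 2/3
(6,2)O 2/3
(6,3)O 3/3
(6,4)O 2/3
(6,5)X 0/2
(7,1)X 1/1
(7,4)O 1/1
(7,6)X — no occupied neighbors
Sum over 29 particles: 2/2 + 2/3 + 0/1 + 1/1 + 3/3 + 2/2 + 2/2 + 3/4 + 0/2 + 1/2 + 2/3 + 3/3 + 2/3 + 1/3 + 2/2 + 0/1 + 1/2 + 1/3 + 3/4 + 2/2 + 1/2 + 1/2 + 2/3 + 2/3 + 3/3 + 2/3 + 0/2 + 1/1 + 1/1 = 115/6; mean = 115/6 ÷ 29 = 115/174 = 0.660919… → 0.661.

0.661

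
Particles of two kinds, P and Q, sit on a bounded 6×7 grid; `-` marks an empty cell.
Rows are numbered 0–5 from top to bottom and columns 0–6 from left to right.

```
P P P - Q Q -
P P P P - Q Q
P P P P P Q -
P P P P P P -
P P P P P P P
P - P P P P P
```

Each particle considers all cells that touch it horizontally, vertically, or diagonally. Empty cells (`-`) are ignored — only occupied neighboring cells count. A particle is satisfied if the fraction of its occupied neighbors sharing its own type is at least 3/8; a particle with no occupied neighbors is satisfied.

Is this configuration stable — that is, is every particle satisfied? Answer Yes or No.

Yes

Row 0: (0,0)P 3/3 ok · (0,1)P 5/5 ok · (0,2)P 4/4 ok · (0,4)Q 2/3 ok · (0,5)Q 3/3 ok
Row 1: (1,0)P 5/5 ok · (1,1)P 8/8 ok · (1,2)P 7/7 ok · (1,3)P 5/6 ok · (1,5)Q 4/5 ok · (1,6)Q 3/3 ok
Row 2: (2,0)P 5/5 ok · (2,1)P 8/8 ok · (2,2)P 8/8 ok · (2,3)P 7/7 ok · (2,4)P 5/7 ok · (2,5)Q 2/5 ok
Row 3: (3,0)P 5/5 ok · (3,1)P 8/8 ok · (3,2)P 8/8 ok · (3,3)P 8/8 ok · (3,4)P 7/8 ok · (3,5)P 5/6 ok
Row 4: (4,0)P 4/4 ok · (4,1)P 7/7 ok · (4,2)P 7/7 ok · (4,3)P 8/8 ok · (4,4)P 8/8 ok · (4,5)P 7/7 ok · (4,6)P 4/4 ok
Row 5: (5,0)P 2/2 ok · (5,2)P 4/4 ok · (5,3)P 5/5 ok · (5,4)P 5/5 ok · (5,5)P 5/5 ok · (5,6)P 3/3 ok
All meet the threshold, so the configuration is stable.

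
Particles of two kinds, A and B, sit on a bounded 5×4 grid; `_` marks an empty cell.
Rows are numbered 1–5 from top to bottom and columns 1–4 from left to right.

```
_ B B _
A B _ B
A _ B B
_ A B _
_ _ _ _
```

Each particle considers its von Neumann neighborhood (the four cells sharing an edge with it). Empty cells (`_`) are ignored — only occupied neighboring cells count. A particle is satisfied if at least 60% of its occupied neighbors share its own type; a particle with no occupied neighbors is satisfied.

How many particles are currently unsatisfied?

4

(1,2)B 2/2 satisfied
(1,3)B 1/1 satisfied
(2,1)A 1/2 not
(2,2)B 1/2 not
(2,4)B 1/1 satisfied
(3,1)A 1/1 satisfied
(3,3)B 2/2 satisfied
(3,4)B 2/2 satisfied
(4,2)A 0/1 not
(4,3)B 1/2 not
Unsatisfied: (2,1), (2,2), (4,2), (4,3) — 4 in total.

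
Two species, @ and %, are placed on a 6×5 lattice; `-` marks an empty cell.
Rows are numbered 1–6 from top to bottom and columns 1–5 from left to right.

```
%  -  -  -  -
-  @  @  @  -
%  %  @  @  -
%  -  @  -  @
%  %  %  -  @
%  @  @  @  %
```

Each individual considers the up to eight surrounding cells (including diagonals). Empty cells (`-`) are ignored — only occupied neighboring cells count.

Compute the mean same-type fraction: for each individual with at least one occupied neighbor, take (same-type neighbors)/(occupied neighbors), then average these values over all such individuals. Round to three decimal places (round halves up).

0.574

(1,1)% 0/1
(2,2)@ 2/5
(2,3)@ 4/5
(2,4)@ 3/3
(3,1)% 2/3
(3,2)% 2/6
(3,3)@ 5/6
(3,4)@ 5/5
(4,1)% 4/4
(4,3)@ 2/5
(4,5)@ 2/2
(5,1)% 3/4
(5,2)% 4/7
(5,3)% 1/5
(5,5)@ 2/3
(6,1)% 2/3
(6,2)@ 1/5
(6,3)@ 2/4
(6,4)@ 2/4
(6,5)% 0/2
Sum over 20 individuals: 0/1 + 2/5 + 4/5 + 3/3 + 2/3 + 2/6 + 5/6 + 5/5 + 4/4 + 2/5 + 2/2 + 3/4 + 4/7 + 1/5 + 2/3 + 2/3 + 1/5 + 2/4 + 2/4 + 0/2 = 965/84; mean = 965/84 ÷ 20 = 193/336 = 0.574404… → 0.574.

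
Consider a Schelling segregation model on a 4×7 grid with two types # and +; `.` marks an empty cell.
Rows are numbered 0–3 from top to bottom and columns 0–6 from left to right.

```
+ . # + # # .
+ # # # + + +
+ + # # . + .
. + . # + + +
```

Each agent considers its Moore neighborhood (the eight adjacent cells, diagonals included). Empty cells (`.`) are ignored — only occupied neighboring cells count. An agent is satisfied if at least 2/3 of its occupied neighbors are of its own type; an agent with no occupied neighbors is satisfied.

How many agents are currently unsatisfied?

Row 0: (0,0)+ 1/2 unhappy · (0,2)# 3/4 ok · (0,3)+ 1/5 unhappy · (0,4)# 2/5 unhappy · (0,5)# 1/4 unhappy
Row 1: (1,0)+ 3/4 ok · (1,1)# 3/7 unhappy · (1,2)# 5/7 ok · (1,3)# 5/7 ok · (1,4)+ 3/7 unhappy · (1,5)+ 3/5 unhappy · (1,6)+ 2/3 ok
Row 2: (2,0)+ 3/4 ok · (2,1)+ 3/6 unhappy · (2,2)# 5/7 ok · (2,3)# 4/6 ok · (2,5)+ 6/6 ok
Row 3: (3,1)+ 2/3 ok · (3,3)# 2/3 ok · (3,4)+ 2/4 unhappy · (3,5)+ 3/3 ok · (3,6)+ 2/2 ok
Unsatisfied: (0,0), (0,3), (0,4), (0,5), (1,1), (1,4), (1,5), (2,1), (3,4) — 9 in total.

9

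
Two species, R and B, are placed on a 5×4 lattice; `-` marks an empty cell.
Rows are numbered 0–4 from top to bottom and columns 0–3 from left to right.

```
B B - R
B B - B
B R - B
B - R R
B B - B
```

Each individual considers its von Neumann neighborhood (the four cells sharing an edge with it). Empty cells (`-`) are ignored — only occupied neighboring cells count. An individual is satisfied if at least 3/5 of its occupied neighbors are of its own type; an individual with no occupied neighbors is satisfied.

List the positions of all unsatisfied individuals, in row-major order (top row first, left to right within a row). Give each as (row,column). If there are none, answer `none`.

(0,0)B 2/2 satisfied
(0,1)B 2/2 satisfied
(0,3)R 0/1 not
(1,0)B 3/3 satisfied
(1,1)B 2/3 satisfied
(1,3)B 1/2 not
(2,0)B 2/3 satisfied
(2,1)R 0/2 not
(2,3)B 1/2 not
(3,0)B 2/2 satisfied
(3,2)R 1/1 satisfied
(3,3)R 1/3 not
(4,0)B 2/2 satisfied
(4,1)B 1/1 satisfied
(4,3)B 0/1 not

(0,3), (1,3), (2,1), (2,3), (3,3), (4,3)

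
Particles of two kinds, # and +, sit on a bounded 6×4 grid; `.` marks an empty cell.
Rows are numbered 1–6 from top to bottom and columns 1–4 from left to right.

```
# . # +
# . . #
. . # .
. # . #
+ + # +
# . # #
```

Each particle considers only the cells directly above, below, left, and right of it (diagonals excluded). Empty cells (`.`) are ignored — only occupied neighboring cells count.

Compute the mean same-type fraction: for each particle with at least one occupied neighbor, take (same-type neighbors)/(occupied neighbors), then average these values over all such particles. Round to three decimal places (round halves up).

(1,1)# 1/1
(1,3)# 0/1
(1,4)+ 0/2
(2,1)# 1/1
(2,4)# 0/1
(3,3)# — no occupied neighbors
(4,2)# 0/1
(4,4)# 0/1
(5,1)+ 1/2
(5,2)+ 1/3
(5,3)# 1/3
(5,4)+ 0/3
(6,1)# 0/1
(6,3)# 2/2
(6,4)# 1/2
Sum over 14 particles: 1/1 + 0/1 + 0/2 + 1/1 + 0/1 + 0/1 + 0/1 + 1/2 + 1/3 + 1/3 + 0/3 + 0/1 + 2/2 + 1/2 = 14/3; mean = 14/3 ÷ 14 = 1/3 = 0.333333… → 0.333.

0.333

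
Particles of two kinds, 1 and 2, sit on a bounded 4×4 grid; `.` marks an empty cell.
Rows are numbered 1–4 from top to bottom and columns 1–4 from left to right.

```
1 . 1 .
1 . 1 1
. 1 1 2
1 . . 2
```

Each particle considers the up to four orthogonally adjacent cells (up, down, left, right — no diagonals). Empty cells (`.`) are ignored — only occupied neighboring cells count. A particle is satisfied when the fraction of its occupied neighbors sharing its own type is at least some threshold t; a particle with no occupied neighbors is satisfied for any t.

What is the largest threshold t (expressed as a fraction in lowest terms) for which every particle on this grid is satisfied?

Row 1: (1,1)1 1/1 · (1,3)1 1/1
Row 2: (2,1)1 1/1 · (2,3)1 3/3 · (2,4)1 1/2
Row 3: (3,2)1 1/1 · (3,3)1 2/3 · (3,4)2 1/3
Row 4: (4,1)1 — no occupied neighbors · (4,4)2 1/1
The smallest same-type fraction is 1/3 at (3,4), which reduces to 1/3. Any threshold above that leaves this particle unsatisfied.

1/3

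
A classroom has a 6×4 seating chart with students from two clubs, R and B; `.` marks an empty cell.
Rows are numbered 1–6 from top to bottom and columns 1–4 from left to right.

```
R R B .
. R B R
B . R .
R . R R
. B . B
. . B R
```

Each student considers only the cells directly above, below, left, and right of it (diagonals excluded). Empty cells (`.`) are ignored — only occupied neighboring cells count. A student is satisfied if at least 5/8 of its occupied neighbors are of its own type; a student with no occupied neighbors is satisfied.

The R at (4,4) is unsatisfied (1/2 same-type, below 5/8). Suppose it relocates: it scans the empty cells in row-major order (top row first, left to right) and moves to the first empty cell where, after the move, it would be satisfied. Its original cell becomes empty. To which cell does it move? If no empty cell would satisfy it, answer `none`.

(2,1)

Vacating (4,4). Empty cells in order:
  (1,4): 1/2 same-type → still unsatisfied.
  (2,1): 2/3 same-type → satisfied — stop here.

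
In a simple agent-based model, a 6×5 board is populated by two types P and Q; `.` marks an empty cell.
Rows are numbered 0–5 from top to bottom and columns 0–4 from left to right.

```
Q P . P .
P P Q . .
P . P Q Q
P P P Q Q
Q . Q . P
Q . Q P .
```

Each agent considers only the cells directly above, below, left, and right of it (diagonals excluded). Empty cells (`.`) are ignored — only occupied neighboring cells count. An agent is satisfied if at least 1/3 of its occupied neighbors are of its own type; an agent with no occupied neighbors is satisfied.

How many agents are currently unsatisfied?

(0,0)Q 0/2 not
(0,1)P 1/2 satisfied
(0,3)P 0/0 satisfied
(1,0)P 2/3 satisfied
(1,1)P 2/3 satisfied
(1,2)Q 0/2 not
(2,0)P 2/2 satisfied
(2,2)P 1/3 satisfied
(2,3)Q 2/3 satisfied
(2,4)Q 2/2 satisfied
(3,0)P 2/3 satisfied
(3,1)P 2/2 satisfied
(3,2)P 2/4 satisfied
(3,3)Q 2/3 satisfied
(3,4)Q 2/3 satisfied
(4,0)Q 1/2 satisfied
(4,2)Q 1/2 satisfied
(4,4)P 0/1 not
(5,0)Q 1/1 satisfied
(5,2)Q 1/2 satisfied
(5,3)P 0/1 not
Unsatisfied: (0,0), (1,2), (4,4), (5,3) — 4 in total.

4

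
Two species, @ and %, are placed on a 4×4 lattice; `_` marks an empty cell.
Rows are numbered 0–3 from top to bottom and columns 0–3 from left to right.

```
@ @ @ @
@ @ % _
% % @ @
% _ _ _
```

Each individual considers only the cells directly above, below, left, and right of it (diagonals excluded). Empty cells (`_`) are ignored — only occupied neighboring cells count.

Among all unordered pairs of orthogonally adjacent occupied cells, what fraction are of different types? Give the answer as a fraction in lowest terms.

2/5

Scan each occupied cell's neighbors to the right and below so each pair is counted once.
Row 0: @(0,0)–@(0,1)= @(0,0)–@(1,0)= @(0,1)–@(0,2)= @(0,1)–@(1,1)= @(0,2)–@(0,3)= @(0,2)–%(1,2)≠  → 1/6 unlike.
Row 1: @(1,0)–@(1,1)= @(1,0)–%(2,0)≠ @(1,1)–%(1,2)≠ @(1,1)–%(2,1)≠ %(1,2)–@(2,2)≠  → 4/5 unlike.
Row 2: %(2,0)–%(2,1)= %(2,0)–%(3,0)= %(2,1)–@(2,2)≠ @(2,2)–@(2,3)=  → 1/4 unlike.
Total adjacent occupied pairs: 15; unlike-type pairs: 6.
6/15 reduces to 2/5.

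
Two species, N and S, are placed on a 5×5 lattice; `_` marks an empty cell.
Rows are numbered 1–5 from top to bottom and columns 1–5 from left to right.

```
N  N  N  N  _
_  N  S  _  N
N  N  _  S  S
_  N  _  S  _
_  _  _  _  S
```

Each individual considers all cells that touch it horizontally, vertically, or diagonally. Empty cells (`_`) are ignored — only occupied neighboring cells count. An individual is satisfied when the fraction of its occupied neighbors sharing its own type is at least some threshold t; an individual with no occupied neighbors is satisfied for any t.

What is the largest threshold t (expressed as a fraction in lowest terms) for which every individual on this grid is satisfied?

(1,1)N 2/2
(1,2)N 3/4
(1,3)N 3/4
(1,4)N 2/3
(2,2)N 5/6
(2,3)S 1/6
(2,5)N 1/3
(3,1)N 3/3
(3,2)N 3/4
(3,4)S 3/4
(3,5)S 2/3
(4,2)N 2/2
(4,4)S 3/3
(5,5)S 1/1
The smallest same-type fraction is 1/6 at (2,3), which reduces to 1/6. Any threshold above that leaves this individual unsatisfied.

1/6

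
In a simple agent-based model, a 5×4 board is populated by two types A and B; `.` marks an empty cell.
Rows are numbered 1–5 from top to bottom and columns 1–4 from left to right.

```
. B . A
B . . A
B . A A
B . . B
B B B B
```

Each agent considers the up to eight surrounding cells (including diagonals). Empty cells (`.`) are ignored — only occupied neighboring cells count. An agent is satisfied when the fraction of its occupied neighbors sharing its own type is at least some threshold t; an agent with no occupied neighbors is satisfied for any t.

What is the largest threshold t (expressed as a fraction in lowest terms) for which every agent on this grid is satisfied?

(1,2)B 1/1
(1,4)A 1/1
(2,1)B 2/2
(2,4)A 3/3
(3,1)B 2/2
(3,3)A 2/3
(3,4)A 2/3
(4,1)B 3/3
(4,4)B 2/4
(5,1)B 2/2
(5,2)B 3/3
(5,3)B 3/3
(5,4)B 2/2
The smallest same-type fraction is 2/4 at (4,4), which reduces to 1/2. Any threshold above that leaves this agent unsatisfied.

1/2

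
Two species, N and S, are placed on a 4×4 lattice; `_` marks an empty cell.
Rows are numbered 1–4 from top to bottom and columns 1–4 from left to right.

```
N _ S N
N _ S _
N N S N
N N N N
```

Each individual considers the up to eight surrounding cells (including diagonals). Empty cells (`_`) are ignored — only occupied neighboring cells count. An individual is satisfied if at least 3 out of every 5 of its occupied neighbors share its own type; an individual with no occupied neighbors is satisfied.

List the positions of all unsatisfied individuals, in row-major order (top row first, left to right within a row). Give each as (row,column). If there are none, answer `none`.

(1,3), (1,4), (2,3), (3,3), (3,4)

Row 1: (1,1)N 1/1 ok · (1,3)S 1/2 unhappy · (1,4)N 0/2 unhappy
Row 2: (2,1)N 3/3 ok · (2,3)S 2/5 unhappy
Row 3: (3,1)N 4/4 ok · (3,2)N 5/7 ok · (3,3)S 1/6 unhappy · (3,4)N 2/4 unhappy
Row 4: (4,1)N 3/3 ok · (4,2)N 4/5 ok · (4,3)N 4/5 ok · (4,4)N 2/3 ok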